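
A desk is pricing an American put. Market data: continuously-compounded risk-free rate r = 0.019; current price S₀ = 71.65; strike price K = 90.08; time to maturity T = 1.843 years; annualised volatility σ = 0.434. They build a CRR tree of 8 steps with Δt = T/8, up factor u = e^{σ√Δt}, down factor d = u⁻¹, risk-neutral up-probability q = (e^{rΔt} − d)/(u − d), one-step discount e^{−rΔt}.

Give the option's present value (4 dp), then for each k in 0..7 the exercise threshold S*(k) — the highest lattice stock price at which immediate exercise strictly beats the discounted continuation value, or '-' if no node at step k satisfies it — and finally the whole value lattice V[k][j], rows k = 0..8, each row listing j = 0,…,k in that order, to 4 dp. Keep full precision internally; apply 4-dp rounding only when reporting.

Δt=0.23037  u=1.23159  d=0.81196  q=0.45856  discount=0.99563
step 8 (expiry): payoffs max(K−S,0) = 76.5444 69.5489 58.9380 42.8431 18.4300 0.0000 0.0000 0.0000 0.0000
step 7: (k=7,j=0): S=16.6704, (K−S)⁺=73.4096, hold=73.0162 ⇒ V=73.4096 exercise | (k=7,j=1): S=25.2860, (K−S)⁺=64.7940, hold=64.4006 ⇒ V=64.7940 exercise | (k=7,j=2): S=38.3543, (K−S)⁺=51.7257, hold=51.3323 ⇒ V=51.7257 exercise | (k=7,j=3): S=58.1767, (K−S)⁺=31.9033, hold=31.5099 ⇒ V=31.9033 exercise | (k=7,j=4): S=88.2437, (K−S)⁺=1.8363, hold=9.9351 ⇒ V=9.9351 continue | (k=7,j=5): S=133.8499, (K−S)⁺=0.0000, hold=0.0000 ⇒ V=0.0000 continue | (k=7,j=6): S=203.0265, (K−S)⁺=0.0000, hold=0.0000 ⇒ V=0.0000 continue | (k=7,j=7): S=307.9551, (K−S)⁺=0.0000, hold=0.0000 ⇒ V=0.0000 continue  boundary S*=58.1767
step 6: (k=6,j=0): S=20.5311, (K−S)⁺=69.5489, hold=69.1555 ⇒ V=69.5489 exercise | (k=6,j=1): S=31.1420, (K−S)⁺=58.9380, hold=58.5445 ⇒ V=58.9380 exercise | (k=6,j=2): S=47.2369, (K−S)⁺=42.8431, hold=42.4497 ⇒ V=42.8431 exercise | (k=6,j=3): S=71.6500, (K−S)⁺=18.4300, hold=21.7341 ⇒ V=21.7341 continue | (k=6,j=4): S=108.6803, (K−S)⁺=0.0000, hold=5.3557 ⇒ V=5.3557 continue | (k=6,j=5): S=164.8487, (K−S)⁺=0.0000, hold=0.0000 ⇒ V=0.0000 continue | (k=6,j=6): S=250.0461, (K−S)⁺=0.0000, hold=0.0000 ⇒ V=0.0000 continue  boundary S*=47.2369
step 5: (k=5,j=0): S=25.2860, (K−S)⁺=64.7940, hold=64.4006 ⇒ V=64.7940 exercise | (k=5,j=1): S=38.3543, (K−S)⁺=51.7257, hold=51.3323 ⇒ V=51.7257 exercise | (k=5,j=2): S=58.1767, (K−S)⁺=31.9033, hold=33.0184 ⇒ V=33.0184 continue | (k=5,j=3): S=88.2437, (K−S)⁺=1.8363, hold=14.1615 ⇒ V=14.1615 continue | (k=5,j=4): S=133.8499, (K−S)⁺=0.0000, hold=2.8871 ⇒ V=2.8871 continue | (k=5,j=5): S=203.0265, (K−S)⁺=0.0000, hold=0.0000 ⇒ V=0.0000 continue  boundary S*=38.3543
step 4: (k=4,j=0): S=31.1420, (K−S)⁺=58.9380, hold=58.5445 ⇒ V=58.9380 exercise | (k=4,j=1): S=47.2369, (K−S)⁺=42.8431, hold=42.9588 ⇒ V=42.9588 continue | (k=4,j=2): S=71.6500, (K−S)⁺=18.4300, hold=24.2649 ⇒ V=24.2649 continue | (k=4,j=3): S=108.6803, (K−S)⁺=0.0000, hold=8.9522 ⇒ V=8.9522 continue | (k=4,j=4): S=164.8487, (K−S)⁺=0.0000, hold=1.5564 ⇒ V=1.5564 continue  boundary S*=31.1420
step 3: (k=3,j=0): S=38.3543, (K−S)⁺=51.7257, hold=51.3851 ⇒ V=51.7257 exercise | (k=3,j=1): S=58.1767, (K−S)⁺=31.9033, hold=34.2362 ⇒ V=34.2362 continue | (k=3,j=2): S=88.2437, (K−S)⁺=1.8363, hold=17.1677 ⇒ V=17.1677 continue | (k=3,j=3): S=133.8499, (K−S)⁺=0.0000, hold=5.5364 ⇒ V=5.5364 continue  boundary S*=38.3543
step 2: (k=2,j=0): S=47.2369, (K−S)⁺=42.8431, hold=43.5148 ⇒ V=43.5148 continue | (k=2,j=1): S=71.6500, (K−S)⁺=18.4300, hold=26.2939 ⇒ V=26.2939 continue | (k=2,j=2): S=108.6803, (K−S)⁺=0.0000, hold=11.7823 ⇒ V=11.7823 continue  boundary S*=-
step 1: (k=1,j=0): S=58.1767, (K−S)⁺=31.9033, hold=35.4623 ⇒ V=35.4623 continue | (k=1,j=1): S=88.2437, (K−S)⁺=1.8363, hold=19.5536 ⇒ V=19.5536 continue  boundary S*=-
step 0: (k=0,j=0): S=71.6500, (K−S)⁺=18.4300, hold=28.0442 ⇒ V=28.0442 continue  boundary S*=-

price = 28.0442
boundary = - - - 38.3543 31.1420 38.3543 47.2369 58.1767
tree:
28.0442
35.4623 19.5536
43.5148 26.2939 11.7823
51.7257 34.2362 17.1677 5.5364
58.9380 42.9588 24.2649 8.9522 1.5564
64.7940 51.7257 33.0184 14.1615 2.8871 0.0000
69.5489 58.9380 42.8431 21.7341 5.3557 0.0000 0.0000
73.4096 64.7940 51.7257 31.9033 9.9351 0.0000 0.0000 0.0000
76.5444 69.5489 58.9380 42.8431 18.4300 0.0000 0.0000 0.0000 0.0000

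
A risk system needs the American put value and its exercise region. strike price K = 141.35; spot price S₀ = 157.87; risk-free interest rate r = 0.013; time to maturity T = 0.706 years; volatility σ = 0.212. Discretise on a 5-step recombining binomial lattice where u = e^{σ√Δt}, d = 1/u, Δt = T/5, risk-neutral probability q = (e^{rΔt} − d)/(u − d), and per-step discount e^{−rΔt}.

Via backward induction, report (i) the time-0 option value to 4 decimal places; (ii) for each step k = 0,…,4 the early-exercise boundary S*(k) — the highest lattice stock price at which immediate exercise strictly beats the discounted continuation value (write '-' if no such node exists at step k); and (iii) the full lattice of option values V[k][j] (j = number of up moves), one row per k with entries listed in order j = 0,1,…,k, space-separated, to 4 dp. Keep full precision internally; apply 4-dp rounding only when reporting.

price = 3.9789
boundary = - - - - 114.7921
tree:
3.9789
6.7482 1.1299
11.1451 2.2266 0.0000
17.7199 4.3877 0.0000 0.0000
26.5579 8.6466 0.0000 0.0000 0.0000
35.3478 17.0392 0.0000 0.0000 0.0000 0.0000

Δt=0.14120, u=1.08292, d=0.92343, q=0.49161, disc=e^(-rΔt)=0.99817
k=5 terminal: V=max(K-S,0) → 35.3478 17.0392 0.0000 0.0000 0.0000 0.0000
k=4: j=0 S=114.7921 intr=26.5579 cont=26.2987 V=26.5579[EX]; j=1 S=134.6188 intr=6.7312 cont=8.6466 V=8.6466[hold]; j=2 S=157.8700 intr=0.0000 cont=0.0000 V=0.0000[hold]; j=3 S=185.1371 intr=0.0000 cont=0.0000 V=0.0000[hold]; j=4 S=217.1137 intr=0.0000 cont=0.0000 V=0.0000[hold]  S*(4)=114.7921
k=3: j=0 S=124.3108 intr=17.0392 cont=17.7199 V=17.7199[hold]; j=1 S=145.7816 intr=0.0000 cont=4.3877 V=4.3877[hold]; j=2 S=170.9608 intr=0.0000 cont=0.0000 V=0.0000[hold]; j=3 S=200.4889 intr=0.0000 cont=0.0000 V=0.0000[hold]  S*(3)=-
k=2: j=0 S=134.6188 intr=6.7312 cont=11.1451 V=11.1451[hold]; j=1 S=157.8700 intr=0.0000 cont=2.2266 V=2.2266[hold]; j=2 S=185.1371 intr=0.0000 cont=0.0000 V=0.0000[hold]  S*(2)=-
k=1: j=0 S=145.7816 intr=0.0000 cont=6.7482 V=6.7482[hold]; j=1 S=170.9608 intr=0.0000 cont=1.1299 V=1.1299[hold]  S*(1)=-
k=0: j=0 S=157.8700 intr=0.0000 cont=3.9789 V=3.9789[hold]  S*(0)=-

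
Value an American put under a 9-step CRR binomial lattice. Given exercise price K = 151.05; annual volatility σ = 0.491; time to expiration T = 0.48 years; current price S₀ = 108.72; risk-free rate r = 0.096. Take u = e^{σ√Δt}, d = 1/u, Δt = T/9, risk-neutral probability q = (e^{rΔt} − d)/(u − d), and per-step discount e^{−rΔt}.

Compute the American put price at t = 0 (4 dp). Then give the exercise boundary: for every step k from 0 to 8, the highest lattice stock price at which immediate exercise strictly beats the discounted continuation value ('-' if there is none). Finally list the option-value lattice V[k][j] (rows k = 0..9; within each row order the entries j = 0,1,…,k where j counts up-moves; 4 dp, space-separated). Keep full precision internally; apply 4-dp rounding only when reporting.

Δt=0.05333, u=1.12007, d=0.89280, q=0.49427, disc=e^(-rΔt)=0.99489
k=9 terminal: V=max(K-S,0) → 111.8667 101.8922 89.3788 73.6799 53.9847 29.2759 0.0000 0.0000 0.0000 0.0000
k=8: j=0 S=43.8881 intr=107.1619 cont=106.3905 V=107.1619[EX]; j=1 S=55.0601 intr=95.9899 cont=95.2185 V=95.9899[EX]; j=2 S=69.0761 intr=81.9739 cont=81.2025 V=81.9739[EX]; j=3 S=86.6600 intr=64.3900 cont=63.6186 V=64.3900[EX]; j=4 S=108.7200 intr=42.3300 cont=41.5586 V=42.3300[EX]; j=5 S=136.3955 intr=14.6545 cont=14.7302 V=14.7302[hold]; j=6 S=171.1161 intr=0.0000 cont=0.0000 V=0.0000[hold]; j=7 S=214.6750 intr=0.0000 cont=0.0000 V=0.0000[hold]; j=8 S=269.3222 intr=0.0000 cont=0.0000 V=0.0000[hold]  S*(8)=108.7200
k=7: j=0 S=49.1578 intr=101.8922 cont=101.1208 V=101.8922[EX]; j=1 S=61.6712 intr=89.3788 cont=88.6074 V=89.3788[EX]; j=2 S=77.3701 intr=73.6799 cont=72.9085 V=73.6799[EX]; j=3 S=97.0653 intr=53.9847 cont=53.2133 V=53.9847[EX]; j=4 S=121.7741 intr=29.2759 cont=28.5418 V=29.2759[EX]; j=5 S=152.7726 intr=0.0000 cont=7.4115 V=7.4115[hold]; j=6 S=191.6621 intr=0.0000 cont=0.0000 V=0.0000[hold]; j=7 S=240.4511 intr=0.0000 cont=0.0000 V=0.0000[hold]  S*(7)=121.7741
k=6: j=0 S=55.0601 intr=95.9899 cont=95.2185 V=95.9899[EX]; j=1 S=69.0761 intr=81.9739 cont=81.2025 V=81.9739[EX]; j=2 S=86.6600 intr=64.3900 cont=63.6186 V=64.3900[EX]; j=3 S=108.7200 intr=42.3300 cont=41.5586 V=42.3300[EX]; j=4 S=136.3955 intr=14.6545 cont=18.3747 V=18.3747[hold]; j=5 S=171.1161 intr=0.0000 cont=3.7291 V=3.7291[hold]; j=6 S=214.6750 intr=0.0000 cont=0.0000 V=0.0000[hold]  S*(6)=108.7200
k=5: j=0 S=61.6712 intr=89.3788 cont=88.6074 V=89.3788[EX]; j=1 S=77.3701 intr=73.6799 cont=72.9085 V=73.6799[EX]; j=2 S=97.0653 intr=53.9847 cont=53.2133 V=53.9847[EX]; j=3 S=121.7741 intr=29.2759 cont=30.3339 V=30.3339[hold]; j=4 S=152.7726 intr=0.0000 cont=11.0790 V=11.0790[hold]; j=5 S=191.6621 intr=0.0000 cont=1.8763 V=1.8763[hold]  S*(5)=97.0653
k=4: j=0 S=69.0761 intr=81.9739 cont=81.2025 V=81.9739[EX]; j=1 S=86.6600 intr=64.3900 cont=63.6186 V=64.3900[EX]; j=2 S=108.7200 intr=42.3300 cont=42.0789 V=42.3300[EX]; j=3 S=136.3955 intr=14.6545 cont=20.7105 V=20.7105[hold]; j=4 S=171.1161 intr=0.0000 cont=6.4970 V=6.4970[hold]  S*(4)=108.7200
k=3: j=0 S=77.3701 intr=73.6799 cont=72.9085 V=73.6799[EX]; j=1 S=97.0653 intr=53.9847 cont=53.2133 V=53.9847[EX]; j=2 S=121.7741 intr=29.2759 cont=31.4826 V=31.4826[hold]; j=3 S=152.7726 intr=0.0000 cont=13.6153 V=13.6153[hold]  S*(3)=97.0653
k=2: j=0 S=86.6600 intr=64.3900 cont=63.6186 V=64.3900[EX]; j=1 S=108.7200 intr=42.3300 cont=42.6437 V=42.6437[hold]; j=2 S=136.3955 intr=14.6545 cont=22.5357 V=22.5357[hold]  S*(2)=86.6600
k=1: j=0 S=97.0653 intr=53.9847 cont=53.3675 V=53.9847[EX]; j=1 S=121.7741 intr=29.2759 cont=32.5379 V=32.5379[hold]  S*(1)=97.0653
k=0: j=0 S=108.7200 intr=42.3300 cont=43.1627 V=43.1627[hold]  S*(0)=-

price = 43.1627
boundary = - 97.0653 86.6600 97.0653 108.7200 97.0653 108.7200 121.7741 108.7200
tree:
43.1627
53.9847 32.5379
64.3900 42.6437 22.5357
73.6799 53.9847 31.4826 13.6153
81.9739 64.3900 42.3300 20.7105 6.4970
89.3788 73.6799 53.9847 30.3339 11.0790 1.8763
95.9899 81.9739 64.3900 42.3300 18.3747 3.7291 0.0000
101.8922 89.3788 73.6799 53.9847 29.2759 7.4115 0.0000 0.0000
107.1619 95.9899 81.9739 64.3900 42.3300 14.7302 0.0000 0.0000 0.0000
111.8667 101.8922 89.3788 73.6799 53.9847 29.2759 0.0000 0.0000 0.0000 0.0000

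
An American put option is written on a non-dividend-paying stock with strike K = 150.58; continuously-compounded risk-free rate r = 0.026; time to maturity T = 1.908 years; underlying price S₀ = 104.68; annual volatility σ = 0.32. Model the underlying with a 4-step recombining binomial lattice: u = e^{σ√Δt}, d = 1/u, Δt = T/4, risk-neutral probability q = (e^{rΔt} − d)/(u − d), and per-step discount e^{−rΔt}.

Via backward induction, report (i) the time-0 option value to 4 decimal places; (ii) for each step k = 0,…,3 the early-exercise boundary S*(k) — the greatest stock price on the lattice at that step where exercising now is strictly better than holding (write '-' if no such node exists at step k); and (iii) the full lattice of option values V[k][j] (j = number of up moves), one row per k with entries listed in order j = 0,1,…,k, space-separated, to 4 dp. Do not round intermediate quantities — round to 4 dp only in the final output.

params: Δt=0.47700 u=1.24733 d=0.80171 q=0.47298 e^(-rΔt)=0.98767
t_4 payoffs: 107.3353 83.2981 45.9000 0.0000 0.0000
t_3: node(3,0) S=53.9405 payoff=96.6395 vs cont=94.7835 → 96.6395 [stop]  node(3,1) S=83.9230 payoff=66.6570 vs cont=64.8011 → 66.6570 [stop]  node(3,2) S=130.5709 payoff=20.0091 vs cont=23.8923 → 23.8923 [wait]  node(3,3) S=203.1478 payoff=0.0000 vs cont=0.0000 → 0.0000 [wait]  ⇒ S*(3)=83.9230
t_2: node(2,0) S=67.2819 payoff=83.2981 vs cont=81.4422 → 83.2981 [stop]  node(2,1) S=104.6800 payoff=45.9000 vs cont=45.8581 → 45.9000 [stop]  node(2,2) S=162.8656 payoff=0.0000 vs cont=12.4366 → 12.4366 [wait]  ⇒ S*(2)=104.6800
t_1: node(1,0) S=83.9230 payoff=66.6570 vs cont=64.8011 → 66.6570 [stop]  node(1,1) S=130.5709 payoff=20.0091 vs cont=29.7020 → 29.7020 [wait]  ⇒ S*(1)=83.9230
t_0: node(0,0) S=104.6800 payoff=45.9000 vs cont=48.5720 → 48.5720 [wait]  ⇒ S*(0)=-

price = 48.5720
boundary = - 83.9230 104.6800 83.9230
tree:
48.5720
66.6570 29.7020
83.2981 45.9000 12.4366
96.6395 66.6570 23.8923 0.0000
107.3353 83.2981 45.9000 0.0000 0.0000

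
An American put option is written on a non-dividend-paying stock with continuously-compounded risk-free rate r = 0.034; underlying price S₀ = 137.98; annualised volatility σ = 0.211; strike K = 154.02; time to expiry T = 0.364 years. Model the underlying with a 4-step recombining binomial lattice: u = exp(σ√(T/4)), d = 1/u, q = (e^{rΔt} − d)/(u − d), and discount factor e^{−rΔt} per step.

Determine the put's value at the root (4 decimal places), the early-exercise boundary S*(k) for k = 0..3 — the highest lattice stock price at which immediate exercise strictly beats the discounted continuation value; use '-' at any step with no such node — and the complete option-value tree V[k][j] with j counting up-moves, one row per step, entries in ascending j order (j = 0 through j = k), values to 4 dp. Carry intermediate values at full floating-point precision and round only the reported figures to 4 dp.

Δt=0.09100, u=1.06572, d=0.93833, q=0.50842, disc=e^(-rΔt)=0.99691
k=4 terminal: V=max(K-S,0) → 47.0545 32.5330 16.0400 0.0000 0.0000
k=3: j=0 S=113.9952 intr=40.0248 cont=39.5490 V=40.0248[EX]; j=1 S=129.4711 intr=24.5489 cont=24.0731 V=24.5489[EX]; j=2 S=147.0481 intr=6.9719 cont=7.8606 V=7.8606[hold]; j=3 S=167.0112 intr=0.0000 cont=0.0000 V=0.0000[hold]  S*(3)=129.4711
k=2: j=0 S=121.4870 intr=32.5330 cont=32.0572 V=32.5330[EX]; j=1 S=137.9800 intr=16.0400 cont=16.0146 V=16.0400[EX]; j=2 S=156.7121 intr=0.0000 cont=3.8522 V=3.8522[hold]  S*(2)=137.9800
k=1: j=0 S=129.4711 intr=24.5489 cont=24.0731 V=24.5489[EX]; j=1 S=147.0481 intr=6.9719 cont=9.8131 V=9.8131[hold]  S*(1)=129.4711
k=0: j=0 S=137.9800 intr=16.0400 cont=17.0042 V=17.0042[hold]  S*(0)=-

price = 17.0042
boundary = - 129.4711 137.9800 129.4711
tree:
17.0042
24.5489 9.8131
32.5330 16.0400 3.8522
40.0248 24.5489 7.8606 0.0000
47.0545 32.5330 16.0400 0.0000 0.0000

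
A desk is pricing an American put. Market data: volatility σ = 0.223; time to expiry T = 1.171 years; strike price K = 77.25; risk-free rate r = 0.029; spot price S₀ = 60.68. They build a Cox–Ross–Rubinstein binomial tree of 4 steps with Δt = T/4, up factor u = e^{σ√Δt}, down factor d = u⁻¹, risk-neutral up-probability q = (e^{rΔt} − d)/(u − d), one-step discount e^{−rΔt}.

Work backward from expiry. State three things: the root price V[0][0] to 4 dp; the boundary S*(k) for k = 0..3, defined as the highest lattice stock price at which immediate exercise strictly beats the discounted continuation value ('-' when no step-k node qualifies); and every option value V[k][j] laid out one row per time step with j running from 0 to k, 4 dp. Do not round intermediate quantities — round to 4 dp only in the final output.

params: Δt=0.29275 u=1.12824 d=0.88634 q=0.50512 e^(-rΔt)=0.99155
t_4 payoffs: 39.8008 29.5801 16.5700 0.0091 0.0000
t_3: node(3,0) S=42.2516 payoff=34.9984 vs cont=34.3453 → 34.9984 [stop]  node(3,1) S=53.7830 payoff=23.4670 vs cont=22.8140 → 23.4670 [stop]  node(3,2) S=68.4615 payoff=8.7885 vs cont=8.1355 → 8.7885 [stop]  node(3,3) S=87.1461 payoff=0.0000 vs cont=0.0045 → 0.0045 [wait]  ⇒ S*(3)=68.4615
t_2: node(2,0) S=47.6699 payoff=29.5801 vs cont=28.9271 → 29.5801 [stop]  node(2,1) S=60.6800 payoff=16.5700 vs cont=15.9169 → 16.5700 [stop]  node(2,2) S=77.2409 payoff=0.0091 vs cont=4.3148 → 4.3148 [wait]  ⇒ S*(2)=60.6800
t_1: node(1,0) S=53.7830 payoff=23.4670 vs cont=22.8140 → 23.4670 [stop]  node(1,1) S=68.4615 payoff=8.7885 vs cont=10.2919 → 10.2919 [wait]  ⇒ S*(1)=53.7830
t_0: node(0,0) S=60.6800 payoff=16.5700 vs cont=16.6699 → 16.6699 [wait]  ⇒ S*(0)=-

price = 16.6699
boundary = - 53.7830 60.6800 68.4615
tree:
16.6699
23.4670 10.2919
29.5801 16.5700 4.3148
34.9984 23.4670 8.7885 0.0045
39.8008 29.5801 16.5700 0.0091 0.0000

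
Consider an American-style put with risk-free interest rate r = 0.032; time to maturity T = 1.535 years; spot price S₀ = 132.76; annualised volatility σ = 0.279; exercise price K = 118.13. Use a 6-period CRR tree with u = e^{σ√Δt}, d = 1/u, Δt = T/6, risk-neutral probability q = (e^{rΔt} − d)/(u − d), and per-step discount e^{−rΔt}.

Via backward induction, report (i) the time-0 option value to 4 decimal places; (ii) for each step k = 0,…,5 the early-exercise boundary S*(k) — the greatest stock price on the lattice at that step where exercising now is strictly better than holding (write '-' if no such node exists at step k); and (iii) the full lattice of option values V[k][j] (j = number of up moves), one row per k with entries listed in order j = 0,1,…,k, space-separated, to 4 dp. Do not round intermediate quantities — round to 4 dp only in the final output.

price = 9.3379
boundary = - - - - 75.4953 86.9374
tree:
9.3379
14.4777 4.2246
21.7171 7.2978 1.1447
31.2456 12.3112 2.2801 0.0000
42.6347 20.0909 4.5413 0.0000 0.0000
52.5709 31.1926 9.0453 0.0000 0.0000 0.0000
61.1993 42.6347 18.0163 0.0000 0.0000 0.0000 0.0000

Δt=0.25583, u=1.15156, d=0.86839, q=0.49381, disc=e^(-rΔt)=0.99185
k=6 terminal: V=max(K-S,0) → 61.1993 42.6347 18.0163 0.0000 0.0000 0.0000 0.0000
k=5: j=0 S=65.5591 intr=52.5709 cont=51.6077 V=52.5709[EX]; j=1 S=86.9374 intr=31.1926 cont=30.2294 V=31.1926[EX]; j=2 S=115.2870 intr=2.8430 cont=9.0453 V=9.0453[hold]; j=3 S=152.8812 intr=0.0000 cont=0.0000 V=0.0000[hold]; j=4 S=202.7345 intr=0.0000 cont=0.0000 V=0.0000[hold]; j=5 S=268.8446 intr=0.0000 cont=0.0000 V=0.0000[hold]  S*(5)=86.9374
k=4: j=0 S=75.4953 intr=42.6347 cont=41.6715 V=42.6347[EX]; j=1 S=100.1137 intr=18.0163 cont=20.0909 V=20.0909[hold]; j=2 S=132.7600 intr=0.0000 cont=4.5413 V=4.5413[hold]; j=3 S=176.0520 intr=0.0000 cont=0.0000 V=0.0000[hold]; j=4 S=233.4611 intr=0.0000 cont=0.0000 V=0.0000[hold]  S*(4)=75.4953
k=3: j=0 S=86.9374 intr=31.1926 cont=31.2456 V=31.2456[hold]; j=1 S=115.2870 intr=2.8430 cont=12.3112 V=12.3112[hold]; j=2 S=152.8812 intr=0.0000 cont=2.2801 V=2.2801[hold]; j=3 S=202.7345 intr=0.0000 cont=0.0000 V=0.0000[hold]  S*(3)=-
k=2: j=0 S=100.1137 intr=18.0163 cont=21.7171 V=21.7171[hold]; j=1 S=132.7600 intr=0.0000 cont=7.2978 V=7.2978[hold]; j=2 S=176.0520 intr=0.0000 cont=1.1447 V=1.1447[hold]  S*(2)=-
k=1: j=0 S=115.2870 intr=2.8430 cont=14.4777 V=14.4777[hold]; j=1 S=152.8812 intr=0.0000 cont=4.2246 V=4.2246[hold]  S*(1)=-
k=0: j=0 S=132.7600 intr=0.0000 cont=9.3379 V=9.3379[hold]  S*(0)=-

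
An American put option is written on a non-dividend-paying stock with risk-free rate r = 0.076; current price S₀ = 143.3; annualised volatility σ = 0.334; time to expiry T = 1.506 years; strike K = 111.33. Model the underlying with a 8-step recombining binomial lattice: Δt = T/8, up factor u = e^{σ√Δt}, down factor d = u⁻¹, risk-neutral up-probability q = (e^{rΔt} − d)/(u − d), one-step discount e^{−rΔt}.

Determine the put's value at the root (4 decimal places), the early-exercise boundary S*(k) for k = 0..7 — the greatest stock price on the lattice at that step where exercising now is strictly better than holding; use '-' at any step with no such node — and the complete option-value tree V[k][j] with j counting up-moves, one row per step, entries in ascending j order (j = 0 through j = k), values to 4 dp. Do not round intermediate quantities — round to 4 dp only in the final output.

price = 5.3904
boundary = - - - - 80.2607 69.4331 80.2607 92.7766
tree:
5.3904
8.7253 2.3806
13.7702 4.1883 0.7339
21.0752 7.2324 1.4205 0.1038
31.0693 12.1936 2.7329 0.2164 0.0000
41.8969 19.9105 5.2211 0.4510 0.0000 0.0000
51.2637 31.0693 9.8921 0.9402 0.0000 0.0000 0.0000
59.3669 41.8969 18.5534 1.9599 0.0000 0.0000 0.0000 0.0000
66.3769 51.2637 31.0693 4.0856 0.0000 0.0000 0.0000 0.0000 0.0000

Δt=0.18825  u=1.15594  d=0.86510  q=0.51338  discount=0.98579
step 8 (expiry): payoffs max(K−S,0) = 66.3769 51.2637 31.0693 4.0856 0.0000 0.0000 0.0000 0.0000 0.0000
step 7: (k=7,j=0): S=51.9631, (K−S)⁺=59.3669, hold=57.7854 ⇒ V=59.3669 exercise | (k=7,j=1): S=69.4331, (K−S)⁺=41.8969, hold=40.3154 ⇒ V=41.8969 exercise | (k=7,j=2): S=92.7766, (K−S)⁺=18.5534, hold=16.9719 ⇒ V=18.5534 exercise | (k=7,j=3): S=123.9682, (K−S)⁺=0.0000, hold=1.9599 ⇒ V=1.9599 continue | (k=7,j=4): S=165.6464, (K−S)⁺=0.0000, hold=0.0000 ⇒ V=0.0000 continue | (k=7,j=5): S=221.3369, (K−S)⁺=0.0000, hold=0.0000 ⇒ V=0.0000 continue | (k=7,j=6): S=295.7506, (K−S)⁺=0.0000, hold=0.0000 ⇒ V=0.0000 continue | (k=7,j=7): S=395.1821, (K−S)⁺=0.0000, hold=0.0000 ⇒ V=0.0000 continue  boundary S*=92.7766
step 6: (k=6,j=0): S=60.0663, (K−S)⁺=51.2637, hold=49.6822 ⇒ V=51.2637 exercise | (k=6,j=1): S=80.2607, (K−S)⁺=31.0693, hold=29.4879 ⇒ V=31.0693 exercise | (k=6,j=2): S=107.2444, (K−S)⁺=4.0856, hold=9.8921 ⇒ V=9.8921 continue | (k=6,j=3): S=143.3000, (K−S)⁺=0.0000, hold=0.9402 ⇒ V=0.9402 continue | (k=6,j=4): S=191.4776, (K−S)⁺=0.0000, hold=0.0000 ⇒ V=0.0000 continue | (k=6,j=5): S=255.8525, (K−S)⁺=0.0000, hold=0.0000 ⇒ V=0.0000 continue | (k=6,j=6): S=341.8704, (K−S)⁺=0.0000, hold=0.0000 ⇒ V=0.0000 continue  boundary S*=80.2607
step 5: (k=5,j=0): S=69.4331, (K−S)⁺=41.8969, hold=40.3154 ⇒ V=41.8969 exercise | (k=5,j=1): S=92.7766, (K−S)⁺=18.5534, hold=19.9105 ⇒ V=19.9105 continue | (k=5,j=2): S=123.9682, (K−S)⁺=0.0000, hold=5.2211 ⇒ V=5.2211 continue | (k=5,j=3): S=165.6464, (K−S)⁺=0.0000, hold=0.4510 ⇒ V=0.4510 continue | (k=5,j=4): S=221.3369, (K−S)⁺=0.0000, hold=0.0000 ⇒ V=0.0000 continue | (k=5,j=5): S=295.7506, (K−S)⁺=0.0000, hold=0.0000 ⇒ V=0.0000 continue  boundary S*=69.4331
step 4: (k=4,j=0): S=80.2607, (K−S)⁺=31.0693, hold=30.1747 ⇒ V=31.0693 exercise | (k=4,j=1): S=107.2444, (K−S)⁺=4.0856, hold=12.1936 ⇒ V=12.1936 continue | (k=4,j=2): S=143.3000, (K−S)⁺=0.0000, hold=2.7329 ⇒ V=2.7329 continue | (k=4,j=3): S=191.4776, (K−S)⁺=0.0000, hold=0.2164 ⇒ V=0.2164 continue | (k=4,j=4): S=255.8525, (K−S)⁺=0.0000, hold=0.0000 ⇒ V=0.0000 continue  boundary S*=80.2607
step 3: (k=3,j=0): S=92.7766, (K−S)⁺=18.5534, hold=21.0752 ⇒ V=21.0752 continue | (k=3,j=1): S=123.9682, (K−S)⁺=0.0000, hold=7.2324 ⇒ V=7.2324 continue | (k=3,j=2): S=165.6464, (K−S)⁺=0.0000, hold=1.4205 ⇒ V=1.4205 continue | (k=3,j=3): S=221.3369, (K−S)⁺=0.0000, hold=0.1038 ⇒ V=0.1038 continue  boundary S*=-
step 2: (k=2,j=0): S=107.2444, (K−S)⁺=4.0856, hold=13.7702 ⇒ V=13.7702 continue | (k=2,j=1): S=143.3000, (K−S)⁺=0.0000, hold=4.1883 ⇒ V=4.1883 continue | (k=2,j=2): S=191.4776, (K−S)⁺=0.0000, hold=0.7339 ⇒ V=0.7339 continue  boundary S*=-
step 1: (k=1,j=0): S=123.9682, (K−S)⁺=0.0000, hold=8.7253 ⇒ V=8.7253 continue | (k=1,j=1): S=165.6464, (K−S)⁺=0.0000, hold=2.3806 ⇒ V=2.3806 continue  boundary S*=-
step 0: (k=0,j=0): S=143.3000, (K−S)⁺=0.0000, hold=5.3904 ⇒ V=5.3904 continue  boundary S*=-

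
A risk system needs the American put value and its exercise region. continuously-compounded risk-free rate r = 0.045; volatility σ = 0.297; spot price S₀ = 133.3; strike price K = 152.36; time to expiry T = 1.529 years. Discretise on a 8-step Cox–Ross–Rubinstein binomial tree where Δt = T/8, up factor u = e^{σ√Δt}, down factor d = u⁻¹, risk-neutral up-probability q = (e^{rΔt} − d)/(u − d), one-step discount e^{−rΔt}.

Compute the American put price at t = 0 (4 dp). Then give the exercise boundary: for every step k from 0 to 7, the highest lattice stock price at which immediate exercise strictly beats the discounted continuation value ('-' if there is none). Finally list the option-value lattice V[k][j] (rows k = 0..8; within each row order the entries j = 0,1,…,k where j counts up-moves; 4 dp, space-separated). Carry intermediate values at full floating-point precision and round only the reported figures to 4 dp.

price = 27.3445
boundary = - - 102.8137 90.2945 102.8137 90.2945 102.8137 117.0686
tree:
27.3445
37.3944 17.7965
49.5463 25.9241 10.0004
62.0655 36.5269 15.8005 4.3902
73.0603 49.5463 24.1766 7.7221 1.1440
82.7163 62.0655 35.5216 13.2828 2.3113 0.0000
91.1965 73.0603 49.5463 22.1519 4.6696 0.0000 0.0000
98.6441 82.7163 62.0655 35.2914 9.4341 0.0000 0.0000 0.0000
105.1849 91.1965 73.0603 49.5463 19.0600 0.0000 0.0000 0.0000 0.0000

Δt=0.19112, u=1.13865, d=0.87823, q=0.50075, disc=e^(-rΔt)=0.99144
k=8 terminal: V=max(K-S,0) → 105.1849 91.1965 73.0603 49.5463 19.0600 0.0000 0.0000 0.0000 0.0000
k=7: j=0 S=53.7159 intr=98.6441 cont=97.3394 V=98.6441[EX]; j=1 S=69.6437 intr=82.7163 cont=81.4115 V=82.7163[EX]; j=2 S=90.2945 intr=62.0655 cont=60.7608 V=62.0655[EX]; j=3 S=117.0686 intr=35.2914 cont=33.9866 V=35.2914[EX]; j=4 S=151.7818 intr=0.5782 cont=9.4341 V=9.4341[hold]; j=5 S=196.7882 intr=0.0000 cont=0.0000 V=0.0000[hold]; j=6 S=255.1400 intr=0.0000 cont=0.0000 V=0.0000[hold]; j=7 S=330.7941 intr=0.0000 cont=0.0000 V=0.0000[hold]  S*(7)=117.0686
k=6: j=0 S=61.1635 intr=91.1965 cont=89.8918 V=91.1965[EX]; j=1 S=79.2997 intr=73.0603 cont=71.7555 V=73.0603[EX]; j=2 S=102.8137 intr=49.5463 cont=48.2416 V=49.5463[EX]; j=3 S=133.3000 intr=19.0600 cont=22.1519 V=22.1519[hold]; j=4 S=172.8262 intr=0.0000 cont=4.6696 V=4.6696[hold]; j=5 S=224.0726 intr=0.0000 cont=0.0000 V=0.0000[hold]; j=6 S=290.5147 intr=0.0000 cont=0.0000 V=0.0000[hold]  S*(6)=102.8137
k=5: j=0 S=69.6437 intr=82.7163 cont=81.4115 V=82.7163[EX]; j=1 S=90.2945 intr=62.0655 cont=60.7608 V=62.0655[EX]; j=2 S=117.0686 intr=35.2914 cont=35.5216 V=35.5216[hold]; j=3 S=151.7818 intr=0.5782 cont=13.2828 V=13.2828[hold]; j=4 S=196.7882 intr=0.0000 cont=2.3113 V=2.3113[hold]; j=5 S=255.1400 intr=0.0000 cont=0.0000 V=0.0000[hold]  S*(5)=90.2945
k=4: j=0 S=79.2997 intr=73.0603 cont=71.7555 V=73.0603[EX]; j=1 S=102.8137 intr=49.5463 cont=48.3559 V=49.5463[EX]; j=2 S=133.3000 intr=19.0600 cont=24.1766 V=24.1766[hold]; j=3 S=172.8262 intr=0.0000 cont=7.7221 V=7.7221[hold]; j=4 S=224.0726 intr=0.0000 cont=1.1440 V=1.1440[hold]  S*(4)=102.8137
k=3: j=0 S=90.2945 intr=62.0655 cont=60.7608 V=62.0655[EX]; j=1 S=117.0686 intr=35.2914 cont=36.5269 V=36.5269[hold]; j=2 S=151.7818 intr=0.5782 cont=15.8005 V=15.8005[hold]; j=3 S=196.7882 intr=0.0000 cont=4.3902 V=4.3902[hold]  S*(3)=90.2945
k=2: j=0 S=102.8137 intr=49.5463 cont=48.8549 V=49.5463[EX]; j=1 S=133.3000 intr=19.0600 cont=25.9241 V=25.9241[hold]; j=2 S=172.8262 intr=0.0000 cont=10.0004 V=10.0004[hold]  S*(2)=102.8137
k=1: j=0 S=117.0686 intr=35.2914 cont=37.3944 V=37.3944[hold]; j=1 S=151.7818 intr=0.5782 cont=17.7965 V=17.7965[hold]  S*(1)=-
k=0: j=0 S=133.3000 intr=19.0600 cont=27.3445 V=27.3445[hold]  S*(0)=-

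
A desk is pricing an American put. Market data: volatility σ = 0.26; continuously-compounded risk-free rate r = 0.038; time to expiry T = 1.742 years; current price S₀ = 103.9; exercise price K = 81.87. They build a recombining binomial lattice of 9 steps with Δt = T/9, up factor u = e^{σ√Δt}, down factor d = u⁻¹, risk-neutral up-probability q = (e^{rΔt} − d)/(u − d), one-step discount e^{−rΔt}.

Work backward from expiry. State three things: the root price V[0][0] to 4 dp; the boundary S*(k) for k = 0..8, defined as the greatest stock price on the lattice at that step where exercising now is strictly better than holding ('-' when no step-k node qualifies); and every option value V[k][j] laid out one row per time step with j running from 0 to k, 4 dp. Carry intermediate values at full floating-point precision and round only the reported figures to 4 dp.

Δt=0.19356  u=1.12119  d=0.89191  q=0.50363  discount=0.99267
step 9 (expiry): payoffs max(K−S,0) = 44.7578 35.2178 23.2255 8.1504 0.0000 0.0000 0.0000 0.0000 0.0000 0.0000
step 8: (k=8,j=0): S=41.6097, (K−S)⁺=40.2603, hold=39.6603 ⇒ V=40.2603 exercise | (k=8,j=1): S=52.3058, (K−S)⁺=29.5642, hold=28.9642 ⇒ V=29.5642 exercise | (k=8,j=2): S=65.7514, (K−S)⁺=16.1186, hold=15.5186 ⇒ V=16.1186 exercise | (k=8,j=3): S=82.6533, (K−S)⁺=0.0000, hold=4.0160 ⇒ V=4.0160 continue | (k=8,j=4): S=103.9000, (K−S)⁺=0.0000, hold=0.0000 ⇒ V=0.0000 continue | (k=8,j=5): S=130.6083, (K−S)⁺=0.0000, hold=0.0000 ⇒ V=0.0000 continue | (k=8,j=6): S=164.1821, (K−S)⁺=0.0000, hold=0.0000 ⇒ V=0.0000 continue | (k=8,j=7): S=206.3864, (K−S)⁺=0.0000, hold=0.0000 ⇒ V=0.0000 continue | (k=8,j=8): S=259.4396, (K−S)⁺=0.0000, hold=0.0000 ⇒ V=0.0000 continue  boundary S*=65.7514
step 7: (k=7,j=0): S=46.6522, (K−S)⁺=35.2178, hold=34.6178 ⇒ V=35.2178 exercise | (k=7,j=1): S=58.6445, (K−S)⁺=23.2255, hold=22.6255 ⇒ V=23.2255 exercise | (k=7,j=2): S=73.7196, (K−S)⁺=8.1504, hold=9.9498 ⇒ V=9.9498 continue | (k=7,j=3): S=92.6697, (K−S)⁺=0.0000, hold=1.9788 ⇒ V=1.9788 continue | (k=7,j=4): S=116.4912, (K−S)⁺=0.0000, hold=0.0000 ⇒ V=0.0000 continue | (k=7,j=5): S=146.4362, (K−S)⁺=0.0000, hold=0.0000 ⇒ V=0.0000 continue | (k=7,j=6): S=184.0787, (K−S)⁺=0.0000, hold=0.0000 ⇒ V=0.0000 continue | (k=7,j=7): S=231.3975, (K−S)⁺=0.0000, hold=0.0000 ⇒ V=0.0000 continue  boundary S*=58.6445
step 6: (k=6,j=0): S=52.3058, (K−S)⁺=29.5642, hold=28.9642 ⇒ V=29.5642 exercise | (k=6,j=1): S=65.7514, (K−S)⁺=16.1186, hold=16.4182 ⇒ V=16.4182 continue | (k=6,j=2): S=82.6533, (K−S)⁺=0.0000, hold=5.8919 ⇒ V=5.8919 continue | (k=6,j=3): S=103.9000, (K−S)⁺=0.0000, hold=0.9750 ⇒ V=0.9750 continue | (k=6,j=4): S=130.6083, (K−S)⁺=0.0000, hold=0.0000 ⇒ V=0.0000 continue | (k=6,j=5): S=164.1821, (K−S)⁺=0.0000, hold=0.0000 ⇒ V=0.0000 continue | (k=6,j=6): S=206.3864, (K−S)⁺=0.0000, hold=0.0000 ⇒ V=0.0000 continue  boundary S*=52.3058
step 5: (k=5,j=0): S=58.6445, (K−S)⁺=23.2255, hold=22.7753 ⇒ V=23.2255 exercise | (k=5,j=1): S=73.7196, (K−S)⁺=8.1504, hold=11.0353 ⇒ V=11.0353 continue | (k=5,j=2): S=92.6697, (K−S)⁺=0.0000, hold=3.3905 ⇒ V=3.3905 continue | (k=5,j=3): S=116.4912, (K−S)⁺=0.0000, hold=0.4804 ⇒ V=0.4804 continue | (k=5,j=4): S=146.4362, (K−S)⁺=0.0000, hold=0.0000 ⇒ V=0.0000 continue | (k=5,j=5): S=184.0787, (K−S)⁺=0.0000, hold=0.0000 ⇒ V=0.0000 continue  boundary S*=58.6445
step 4: (k=4,j=0): S=65.7514, (K−S)⁺=16.1186, hold=16.9609 ⇒ V=16.9609 continue | (k=4,j=1): S=82.6533, (K−S)⁺=0.0000, hold=7.1325 ⇒ V=7.1325 continue | (k=4,j=2): S=103.9000, (K−S)⁺=0.0000, hold=1.9108 ⇒ V=1.9108 continue | (k=4,j=3): S=130.6083, (K−S)⁺=0.0000, hold=0.2367 ⇒ V=0.2367 continue | (k=4,j=4): S=164.1821, (K−S)⁺=0.0000, hold=0.0000 ⇒ V=0.0000 continue  boundary S*=-
step 3: (k=3,j=0): S=73.7196, (K−S)⁺=8.1504, hold=11.9230 ⇒ V=11.9230 continue | (k=3,j=1): S=92.6697, (K−S)⁺=0.0000, hold=4.4697 ⇒ V=4.4697 continue | (k=3,j=2): S=116.4912, (K−S)⁺=0.0000, hold=1.0599 ⇒ V=1.0599 continue | (k=3,j=3): S=146.4362, (K−S)⁺=0.0000, hold=0.1166 ⇒ V=0.1166 continue  boundary S*=-
step 2: (k=2,j=0): S=82.6533, (K−S)⁺=0.0000, hold=8.1094 ⇒ V=8.1094 continue | (k=2,j=1): S=103.9000, (K−S)⁺=0.0000, hold=2.7322 ⇒ V=2.7322 continue | (k=2,j=2): S=130.6083, (K−S)⁺=0.0000, hold=0.5805 ⇒ V=0.5805 continue  boundary S*=-
step 1: (k=1,j=0): S=92.6697, (K−S)⁺=0.0000, hold=5.3617 ⇒ V=5.3617 continue | (k=1,j=1): S=116.4912, (K−S)⁺=0.0000, hold=1.6365 ⇒ V=1.6365 continue  boundary S*=-
step 0: (k=0,j=0): S=103.9000, (K−S)⁺=0.0000, hold=3.4600 ⇒ V=3.4600 continue  boundary S*=-

price = 3.4600
boundary = - - - - - 58.6445 52.3058 58.6445 65.7514
tree:
3.4600
5.3617 1.6365
8.1094 2.7322 0.5805
11.9230 4.4697 1.0599 0.1166
16.9609 7.1325 1.9108 0.2367 0.0000
23.2255 11.0353 3.3905 0.4804 0.0000 0.0000
29.5642 16.4182 5.8919 0.9750 0.0000 0.0000 0.0000
35.2178 23.2255 9.9498 1.9788 0.0000 0.0000 0.0000 0.0000
40.2603 29.5642 16.1186 4.0160 0.0000 0.0000 0.0000 0.0000 0.0000
44.7578 35.2178 23.2255 8.1504 0.0000 0.0000 0.0000 0.0000 0.0000 0.0000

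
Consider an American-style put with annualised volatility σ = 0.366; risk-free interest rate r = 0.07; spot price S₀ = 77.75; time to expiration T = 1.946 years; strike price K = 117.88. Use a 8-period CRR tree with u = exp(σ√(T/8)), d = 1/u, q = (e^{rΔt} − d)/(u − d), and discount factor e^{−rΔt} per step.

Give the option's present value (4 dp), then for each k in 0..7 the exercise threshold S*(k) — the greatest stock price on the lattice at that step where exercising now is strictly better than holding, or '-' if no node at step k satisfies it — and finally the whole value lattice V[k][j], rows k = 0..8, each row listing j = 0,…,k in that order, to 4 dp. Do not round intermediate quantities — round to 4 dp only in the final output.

params: Δt=0.24325 u=1.19783 d=0.83484 q=0.50230 e^(-rΔt)=0.98312
t_8 payoffs: 99.5343 91.5575 80.1125 63.6912 40.1300 6.3243 0.0000 0.0000 0.0000
t_7: node(7,0) S=21.9751 payoff=95.9049 vs cont=93.9147 → 95.9049 [stop]  node(7,1) S=31.5299 payoff=86.3501 vs cont=84.3599 → 86.3501 [stop]  node(7,2) S=45.2391 payoff=72.6409 vs cont=70.6507 → 72.6409 [stop]  node(7,3) S=64.9090 payoff=52.9710 vs cont=50.9808 → 52.9710 [stop]  node(7,4) S=93.1314 payoff=24.7486 vs cont=22.7584 → 24.7486 [stop]  node(7,5) S=133.6249 payoff=0.0000 vs cont=3.0944 → 3.0944 [wait]  node(7,6) S=191.7249 payoff=0.0000 vs cont=0.0000 → 0.0000 [wait]  node(7,7) S=275.0868 payoff=0.0000 vs cont=0.0000 → 0.0000 [wait]  ⇒ S*(7)=93.1314
t_6: node(6,0) S=26.3225 payoff=91.5575 vs cont=89.5673 → 91.5575 [stop]  node(6,1) S=37.7675 payoff=80.1125 vs cont=78.1223 → 80.1125 [stop]  node(6,2) S=54.1888 payoff=63.6912 vs cont=61.7010 → 63.6912 [stop]  node(6,3) S=77.7500 payoff=40.1300 vs cont=38.1398 → 40.1300 [stop]  node(6,4) S=111.5557 payoff=6.3243 vs cont=13.6374 → 13.6374 [wait]  node(6,5) S=160.0600 payoff=0.0000 vs cont=1.5141 → 1.5141 [wait]  node(6,6) S=229.6541 payoff=0.0000 vs cont=0.0000 → 0.0000 [wait]  ⇒ S*(6)=77.7500
t_5: node(5,0) S=31.5299 payoff=86.3501 vs cont=84.3599 → 86.3501 [stop]  node(5,1) S=45.2391 payoff=72.6409 vs cont=70.6507 → 72.6409 [stop]  node(5,2) S=64.9090 payoff=52.9710 vs cont=50.9808 → 52.9710 [stop]  node(5,3) S=93.1314 payoff=24.7486 vs cont=26.3698 → 26.3698 [wait]  node(5,4) S=133.6249 payoff=0.0000 vs cont=7.4204 → 7.4204 [wait]  node(5,5) S=191.7249 payoff=0.0000 vs cont=0.7408 → 0.7408 [wait]  ⇒ S*(5)=64.9090
t_4: node(4,0) S=37.7675 payoff=80.1125 vs cont=78.1223 → 80.1125 [stop]  node(4,1) S=54.1888 payoff=63.6912 vs cont=61.7010 → 63.6912 [stop]  node(4,2) S=77.7500 payoff=40.1300 vs cont=38.9404 → 40.1300 [stop]  node(4,3) S=111.5557 payoff=6.3243 vs cont=16.5669 → 16.5669 [wait]  node(4,4) S=160.0600 payoff=0.0000 vs cont=3.9966 → 3.9966 [wait]  ⇒ S*(4)=77.7500
t_3: node(3,0) S=45.2391 payoff=72.6409 vs cont=70.6507 → 72.6409 [stop]  node(3,1) S=64.9090 payoff=52.9710 vs cont=50.9808 → 52.9710 [stop]  node(3,2) S=93.1314 payoff=24.7486 vs cont=27.8164 → 27.8164 [wait]  node(3,3) S=133.6249 payoff=0.0000 vs cont=10.0797 → 10.0797 [wait]  ⇒ S*(3)=64.9090
t_2: node(2,0) S=54.1888 payoff=63.6912 vs cont=61.7010 → 63.6912 [stop]  node(2,1) S=77.7500 payoff=40.1300 vs cont=39.6548 → 40.1300 [stop]  node(2,2) S=111.5557 payoff=6.3243 vs cont=18.5880 → 18.5880 [wait]  ⇒ S*(2)=77.7500
t_1: node(1,0) S=64.9090 payoff=52.9710 vs cont=50.9808 → 52.9710 [stop]  node(1,1) S=93.1314 payoff=24.7486 vs cont=28.8145 → 28.8145 [wait]  ⇒ S*(1)=64.9090
t_0: node(0,0) S=77.7500 payoff=40.1300 vs cont=40.1476 → 40.1476 [wait]  ⇒ S*(0)=-

price = 40.1476
boundary = - 64.9090 77.7500 64.9090 77.7500 64.9090 77.7500 93.1314
tree:
40.1476
52.9710 28.8145
63.6912 40.1300 18.5880
72.6409 52.9710 27.8164 10.0797
80.1125 63.6912 40.1300 16.5669 3.9966
86.3501 72.6409 52.9710 26.3698 7.4204 0.7408
91.5575 80.1125 63.6912 40.1300 13.6374 1.5141 0.0000
95.9049 86.3501 72.6409 52.9710 24.7486 3.0944 0.0000 0.0000
99.5343 91.5575 80.1125 63.6912 40.1300 6.3243 0.0000 0.0000 0.0000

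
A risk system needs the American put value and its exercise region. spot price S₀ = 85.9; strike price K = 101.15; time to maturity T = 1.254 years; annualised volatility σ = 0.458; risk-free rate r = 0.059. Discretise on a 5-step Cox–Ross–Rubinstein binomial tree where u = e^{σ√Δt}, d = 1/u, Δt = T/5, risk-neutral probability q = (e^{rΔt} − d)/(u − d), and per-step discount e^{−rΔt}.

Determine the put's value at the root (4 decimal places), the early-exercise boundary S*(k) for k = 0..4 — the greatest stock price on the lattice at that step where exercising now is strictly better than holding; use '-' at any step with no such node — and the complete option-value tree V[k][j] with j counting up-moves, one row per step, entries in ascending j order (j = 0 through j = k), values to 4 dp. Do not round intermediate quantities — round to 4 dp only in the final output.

Δt=0.25080  u=1.25780  d=0.79504  q=0.47512  discount=0.98531
step 5 (expiry): payoffs max(K−S,0) = 73.8646 57.9826 32.8563 0.0000 0.0000 0.0000
step 4: (k=4,j=0): S=34.3197, (K−S)⁺=66.8303, hold=65.3446 ⇒ V=66.8303 exercise | (k=4,j=1): S=54.2961, (K−S)⁺=46.8539, hold=45.3682 ⇒ V=46.8539 exercise | (k=4,j=2): S=85.9000, (K−S)⁺=15.2500, hold=16.9922 ⇒ V=16.9922 continue | (k=4,j=3): S=135.8996, (K−S)⁺=0.0000, hold=0.0000 ⇒ V=0.0000 continue | (k=4,j=4): S=215.0022, (K−S)⁺=0.0000, hold=0.0000 ⇒ V=0.0000 continue  boundary S*=54.2961
step 3: (k=3,j=0): S=43.1674, (K−S)⁺=57.9826, hold=56.4969 ⇒ V=57.9826 exercise | (k=3,j=1): S=68.2937, (K−S)⁺=32.8563, hold=32.1862 ⇒ V=32.8563 exercise | (k=3,j=2): S=108.0452, (K−S)⁺=0.0000, hold=8.7879 ⇒ V=8.7879 continue | (k=3,j=3): S=170.9348, (K−S)⁺=0.0000, hold=0.0000 ⇒ V=0.0000 continue  boundary S*=68.2937
step 2: (k=2,j=0): S=54.2961, (K−S)⁺=46.8539, hold=45.3682 ⇒ V=46.8539 exercise | (k=2,j=1): S=85.9000, (K−S)⁺=15.2500, hold=21.1062 ⇒ V=21.1062 continue | (k=2,j=2): S=135.8996, (K−S)⁺=0.0000, hold=4.5448 ⇒ V=4.5448 continue  boundary S*=54.2961
step 1: (k=1,j=0): S=68.2937, (K−S)⁺=32.8563, hold=34.1121 ⇒ V=34.1121 continue | (k=1,j=1): S=108.0452, (K−S)⁺=0.0000, hold=13.0431 ⇒ V=13.0431 continue  boundary S*=-
step 0: (k=0,j=0): S=85.9000, (K−S)⁺=15.2500, hold=23.7477 ⇒ V=23.7477 continue  boundary S*=-

price = 23.7477
boundary = - - 54.2961 68.2937 54.2961
tree:
23.7477
34.1121 13.0431
46.8539 21.1062 4.5448
57.9826 32.8563 8.7879 0.0000
66.8303 46.8539 16.9922 0.0000 0.0000
73.8646 57.9826 32.8563 0.0000 0.0000 0.0000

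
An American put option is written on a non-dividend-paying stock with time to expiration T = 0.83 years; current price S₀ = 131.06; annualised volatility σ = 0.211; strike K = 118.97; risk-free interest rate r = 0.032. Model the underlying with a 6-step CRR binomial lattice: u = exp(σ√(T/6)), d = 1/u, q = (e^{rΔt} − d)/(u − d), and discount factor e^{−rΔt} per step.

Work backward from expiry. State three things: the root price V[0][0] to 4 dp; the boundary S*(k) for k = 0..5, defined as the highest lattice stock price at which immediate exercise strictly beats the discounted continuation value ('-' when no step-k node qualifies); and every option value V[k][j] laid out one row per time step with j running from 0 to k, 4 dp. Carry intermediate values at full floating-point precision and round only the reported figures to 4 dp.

Δt=0.13833  u=1.08164  d=0.92452  q=0.50863  discount=0.99558
step 6 (expiry): payoffs max(K−S,0) = 37.1281 23.2196 6.9475 0.0000 0.0000 0.0000 0.0000
step 5: (k=5,j=0): S=88.5234, (K−S)⁺=30.4466, hold=29.9211 ⇒ V=30.4466 exercise | (k=5,j=1): S=103.5674, (K−S)⁺=15.4026, hold=14.8772 ⇒ V=15.4026 exercise | (k=5,j=2): S=121.1680, (K−S)⁺=0.0000, hold=3.3987 ⇒ V=3.3987 continue | (k=5,j=3): S=141.7596, (K−S)⁺=0.0000, hold=0.0000 ⇒ V=0.0000 continue | (k=5,j=4): S=165.8507, (K−S)⁺=0.0000, hold=0.0000 ⇒ V=0.0000 continue | (k=5,j=5): S=194.0359, (K−S)⁺=0.0000, hold=0.0000 ⇒ V=0.0000 continue  boundary S*=103.5674
step 4: (k=4,j=0): S=95.7504, (K−S)⁺=23.2196, hold=22.6941 ⇒ V=23.2196 exercise | (k=4,j=1): S=112.0225, (K−S)⁺=6.9475, hold=9.2560 ⇒ V=9.2560 continue | (k=4,j=2): S=131.0600, (K−S)⁺=0.0000, hold=1.6627 ⇒ V=1.6627 continue | (k=4,j=3): S=153.3328, (K−S)⁺=0.0000, hold=0.0000 ⇒ V=0.0000 continue | (k=4,j=4): S=179.3906, (K−S)⁺=0.0000, hold=0.0000 ⇒ V=0.0000 continue  boundary S*=95.7504
step 3: (k=3,j=0): S=103.5674, (K−S)⁺=15.4026, hold=16.0462 ⇒ V=16.0462 continue | (k=3,j=1): S=121.1680, (K−S)⁺=0.0000, hold=5.3700 ⇒ V=5.3700 continue | (k=3,j=2): S=141.7596, (K−S)⁺=0.0000, hold=0.8134 ⇒ V=0.8134 continue | (k=3,j=3): S=165.8507, (K−S)⁺=0.0000, hold=0.0000 ⇒ V=0.0000 continue  boundary S*=-
step 2: (k=2,j=0): S=112.0225, (K−S)⁺=6.9475, hold=10.5691 ⇒ V=10.5691 continue | (k=2,j=1): S=131.0600, (K−S)⁺=0.0000, hold=3.0389 ⇒ V=3.0389 continue | (k=2,j=2): S=153.3328, (K−S)⁺=0.0000, hold=0.3979 ⇒ V=0.3979 continue  boundary S*=-
step 1: (k=1,j=0): S=121.1680, (K−S)⁺=0.0000, hold=6.7093 ⇒ V=6.7093 continue | (k=1,j=1): S=141.7596, (K−S)⁺=0.0000, hold=1.6881 ⇒ V=1.6881 continue  boundary S*=-
step 0: (k=0,j=0): S=131.0600, (K−S)⁺=0.0000, hold=4.1370 ⇒ V=4.1370 continue  boundary S*=-

price = 4.1370
boundary = - - - - 95.7504 103.5674
tree:
4.1370
6.7093 1.6881
10.5691 3.0389 0.3979
16.0462 5.3700 0.8134 0.0000
23.2196 9.2560 1.6627 0.0000 0.0000
30.4466 15.4026 3.3987 0.0000 0.0000 0.0000
37.1281 23.2196 6.9475 0.0000 0.0000 0.0000 0.0000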